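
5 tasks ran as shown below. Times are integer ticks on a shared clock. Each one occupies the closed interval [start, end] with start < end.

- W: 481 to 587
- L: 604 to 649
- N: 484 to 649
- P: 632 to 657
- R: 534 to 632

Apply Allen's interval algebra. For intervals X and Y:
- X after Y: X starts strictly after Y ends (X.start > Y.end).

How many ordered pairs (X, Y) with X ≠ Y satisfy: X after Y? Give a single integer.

2

Checking all 20 ordered pairs for relation 'after'; matching pairs in alphabetical order:
(L, W): L after W ✓
(P, W): P after W ✓
Count: 2.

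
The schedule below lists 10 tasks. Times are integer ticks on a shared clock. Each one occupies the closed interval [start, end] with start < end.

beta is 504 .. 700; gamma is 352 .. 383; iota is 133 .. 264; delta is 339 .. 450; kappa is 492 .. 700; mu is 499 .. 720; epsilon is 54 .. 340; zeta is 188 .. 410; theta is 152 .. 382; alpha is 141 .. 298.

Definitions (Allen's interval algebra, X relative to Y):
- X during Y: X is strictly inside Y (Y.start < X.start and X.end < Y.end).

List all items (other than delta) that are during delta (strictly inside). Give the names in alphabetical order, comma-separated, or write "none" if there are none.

gamma

Target delta = [339, 450].
alpha [141, 298] → before → no.
beta [504, 700] → after → no.
epsilon [54, 340] → overlaps → no.
gamma [352, 383] → during → yes.
iota [133, 264] → before → no.
kappa [492, 700] → after → no.
mu [499, 720] → after → no.
theta [152, 382] → overlaps → no.
zeta [188, 410] → overlaps → no.
Result: gamma.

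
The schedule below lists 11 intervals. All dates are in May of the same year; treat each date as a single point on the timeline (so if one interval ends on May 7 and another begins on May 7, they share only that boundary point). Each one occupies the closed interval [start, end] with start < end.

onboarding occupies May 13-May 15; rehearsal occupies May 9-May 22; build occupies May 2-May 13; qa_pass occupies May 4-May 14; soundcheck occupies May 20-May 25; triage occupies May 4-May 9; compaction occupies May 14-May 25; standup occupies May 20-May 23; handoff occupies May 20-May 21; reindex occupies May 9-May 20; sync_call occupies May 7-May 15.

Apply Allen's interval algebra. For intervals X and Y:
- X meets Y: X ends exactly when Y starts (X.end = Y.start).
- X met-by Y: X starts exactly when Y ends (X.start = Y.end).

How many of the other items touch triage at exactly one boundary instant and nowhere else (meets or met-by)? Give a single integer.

Target triage = [May 4, May 9].
build [May 2, May 13] → contains → no.
compaction [May 14, May 25] → after → no.
handoff [May 20, May 21] → after → no.
onboarding [May 13, May 15] → after → no.
qa_pass [May 4, May 14] → started-by → no.
rehearsal [May 9, May 22] → met-by → counts.
reindex [May 9, May 20] → met-by → counts.
soundcheck [May 20, May 25] → after → no.
standup [May 20, May 23] → after → no.
sync_call [May 7, May 15] → overlapped-by → no.
Total: 2.

2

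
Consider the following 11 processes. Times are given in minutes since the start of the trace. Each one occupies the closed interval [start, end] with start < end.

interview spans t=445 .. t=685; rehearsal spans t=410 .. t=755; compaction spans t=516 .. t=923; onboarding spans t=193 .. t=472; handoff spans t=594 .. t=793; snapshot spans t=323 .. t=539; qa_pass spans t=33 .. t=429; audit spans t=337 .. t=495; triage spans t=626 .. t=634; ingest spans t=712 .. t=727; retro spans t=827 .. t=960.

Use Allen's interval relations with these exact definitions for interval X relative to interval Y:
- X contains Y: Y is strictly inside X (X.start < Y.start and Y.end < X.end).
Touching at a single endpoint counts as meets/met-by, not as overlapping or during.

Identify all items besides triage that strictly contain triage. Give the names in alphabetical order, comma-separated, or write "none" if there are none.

Target triage = [t=626, t=634].
audit [t=337, t=495] → before → no.
compaction [t=516, t=923] → contains → yes.
handoff [t=594, t=793] → contains → yes.
ingest [t=712, t=727] → after → no.
interview [t=445, t=685] → contains → yes.
onboarding [t=193, t=472] → before → no.
qa_pass [t=33, t=429] → before → no.
rehearsal [t=410, t=755] → contains → yes.
retro [t=827, t=960] → after → no.
snapshot [t=323, t=539] → before → no.
Result: compaction, handoff, interview, rehearsal.

compaction, handoff, interview, rehearsal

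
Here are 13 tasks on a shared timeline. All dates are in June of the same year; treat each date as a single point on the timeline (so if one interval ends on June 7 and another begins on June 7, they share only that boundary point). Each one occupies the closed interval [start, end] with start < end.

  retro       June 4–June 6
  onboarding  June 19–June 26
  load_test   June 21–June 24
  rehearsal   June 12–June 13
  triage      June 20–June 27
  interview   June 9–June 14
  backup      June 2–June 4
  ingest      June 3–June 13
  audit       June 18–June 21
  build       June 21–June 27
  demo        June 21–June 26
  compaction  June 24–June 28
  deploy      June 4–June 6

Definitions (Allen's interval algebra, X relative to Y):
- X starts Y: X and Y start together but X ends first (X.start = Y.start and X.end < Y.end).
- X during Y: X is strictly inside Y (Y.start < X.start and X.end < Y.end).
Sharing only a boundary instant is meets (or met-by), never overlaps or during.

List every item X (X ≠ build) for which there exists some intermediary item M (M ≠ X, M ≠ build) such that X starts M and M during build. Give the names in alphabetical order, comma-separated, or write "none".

none

Target build = [June 21, June 27].
Intermediaries M with M during build: none.
Union: none.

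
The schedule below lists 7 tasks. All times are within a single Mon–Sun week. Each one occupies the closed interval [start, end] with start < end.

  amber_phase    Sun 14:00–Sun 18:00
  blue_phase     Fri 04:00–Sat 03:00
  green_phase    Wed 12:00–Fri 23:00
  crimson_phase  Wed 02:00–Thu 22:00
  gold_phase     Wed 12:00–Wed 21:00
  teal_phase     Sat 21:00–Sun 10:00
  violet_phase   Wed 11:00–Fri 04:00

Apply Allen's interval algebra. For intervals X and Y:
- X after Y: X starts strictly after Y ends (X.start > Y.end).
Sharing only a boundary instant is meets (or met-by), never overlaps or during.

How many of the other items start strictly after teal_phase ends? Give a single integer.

Target teal_phase = [Sat 21:00, Sun 10:00].
amber_phase [Sun 14:00, Sun 18:00] → after → counts.
blue_phase [Fri 04:00, Sat 03:00] → before → no.
crimson_phase [Wed 02:00, Thu 22:00] → before → no.
gold_phase [Wed 12:00, Wed 21:00] → before → no.
green_phase [Wed 12:00, Fri 23:00] → before → no.
violet_phase [Wed 11:00, Fri 04:00] → before → no.
Total: 1.

1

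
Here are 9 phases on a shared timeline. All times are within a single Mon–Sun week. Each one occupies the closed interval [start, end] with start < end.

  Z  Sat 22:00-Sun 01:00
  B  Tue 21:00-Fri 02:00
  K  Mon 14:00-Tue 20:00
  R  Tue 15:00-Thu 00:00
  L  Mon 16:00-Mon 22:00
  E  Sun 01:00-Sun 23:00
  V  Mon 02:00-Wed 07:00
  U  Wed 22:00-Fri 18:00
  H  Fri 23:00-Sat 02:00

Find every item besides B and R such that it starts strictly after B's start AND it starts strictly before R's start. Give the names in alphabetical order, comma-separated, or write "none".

none

Conditions: its start is strictly after B's start (X.start > Tue 21:00) AND its start is strictly before R's start (X.start < Tue 15:00).
E: start Sun 01:00 > Tue 21:00? ✓; start Sun 01:00 < Tue 15:00? ✗ → no.
H: start Fri 23:00 > Tue 21:00? ✓; start Fri 23:00 < Tue 15:00? ✗ → no.
K: start Mon 14:00 > Tue 21:00? ✗; start Mon 14:00 < Tue 15:00? ✓ → no.
L: start Mon 16:00 > Tue 21:00? ✗; start Mon 16:00 < Tue 15:00? ✓ → no.
U: start Wed 22:00 > Tue 21:00? ✓; start Wed 22:00 < Tue 15:00? ✗ → no.
V: start Mon 02:00 > Tue 21:00? ✗; start Mon 02:00 < Tue 15:00? ✓ → no.
Z: start Sat 22:00 > Tue 21:00? ✓; start Sat 22:00 < Tue 15:00? ✗ → no.
Result: none.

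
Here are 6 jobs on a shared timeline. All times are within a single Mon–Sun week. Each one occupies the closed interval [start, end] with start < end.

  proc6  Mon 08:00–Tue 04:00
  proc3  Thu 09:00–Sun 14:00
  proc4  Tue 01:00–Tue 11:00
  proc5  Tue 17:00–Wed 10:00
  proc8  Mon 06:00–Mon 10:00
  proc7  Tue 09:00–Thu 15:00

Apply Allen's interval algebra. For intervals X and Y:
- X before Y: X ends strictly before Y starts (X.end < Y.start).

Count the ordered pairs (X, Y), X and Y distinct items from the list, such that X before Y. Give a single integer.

Checking all 30 ordered pairs for relation 'before'; matching pairs in alphabetical order:
(proc4, proc3): proc4 before proc3 ✓
(proc4, proc5): proc4 before proc5 ✓
(proc5, proc3): proc5 before proc3 ✓
(proc6, proc3): proc6 before proc3 ✓
(proc6, proc5): proc6 before proc5 ✓
(proc6, proc7): proc6 before proc7 ✓
(proc8, proc3): proc8 before proc3 ✓
(proc8, proc4): proc8 before proc4 ✓
(proc8, proc5): proc8 before proc5 ✓
(proc8, proc7): proc8 before proc7 ✓
Count: 10.

10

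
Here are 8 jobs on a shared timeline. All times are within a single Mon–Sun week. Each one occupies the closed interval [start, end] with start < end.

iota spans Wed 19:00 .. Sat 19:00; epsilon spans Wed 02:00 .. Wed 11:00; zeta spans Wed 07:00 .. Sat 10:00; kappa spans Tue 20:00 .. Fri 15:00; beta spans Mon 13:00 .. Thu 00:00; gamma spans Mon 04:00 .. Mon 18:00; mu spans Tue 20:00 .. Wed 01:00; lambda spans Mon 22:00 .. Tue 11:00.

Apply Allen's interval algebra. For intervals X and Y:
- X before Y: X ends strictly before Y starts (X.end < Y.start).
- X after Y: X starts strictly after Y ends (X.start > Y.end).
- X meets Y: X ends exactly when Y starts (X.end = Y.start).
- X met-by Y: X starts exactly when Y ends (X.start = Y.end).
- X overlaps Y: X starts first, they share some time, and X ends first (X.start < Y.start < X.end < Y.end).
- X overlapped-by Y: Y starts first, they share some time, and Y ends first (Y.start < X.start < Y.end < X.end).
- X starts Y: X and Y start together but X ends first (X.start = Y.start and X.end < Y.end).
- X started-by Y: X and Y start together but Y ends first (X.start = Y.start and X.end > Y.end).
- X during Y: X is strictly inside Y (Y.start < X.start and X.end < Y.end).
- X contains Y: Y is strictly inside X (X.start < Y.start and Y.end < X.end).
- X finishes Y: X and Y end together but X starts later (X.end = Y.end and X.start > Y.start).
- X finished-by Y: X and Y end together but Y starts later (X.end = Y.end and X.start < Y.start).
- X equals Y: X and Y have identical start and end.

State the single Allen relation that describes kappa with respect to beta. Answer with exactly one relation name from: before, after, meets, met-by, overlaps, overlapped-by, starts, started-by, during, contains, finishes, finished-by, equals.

overlapped-by

kappa = [Tue 20:00, Fri 15:00]; beta = [Mon 13:00, Thu 00:00].
Compare endpoints: kappa.start > beta.start, kappa.start < beta.end, kappa.end > beta.start, kappa.end > beta.end.
That pattern is 'overlapped-by'.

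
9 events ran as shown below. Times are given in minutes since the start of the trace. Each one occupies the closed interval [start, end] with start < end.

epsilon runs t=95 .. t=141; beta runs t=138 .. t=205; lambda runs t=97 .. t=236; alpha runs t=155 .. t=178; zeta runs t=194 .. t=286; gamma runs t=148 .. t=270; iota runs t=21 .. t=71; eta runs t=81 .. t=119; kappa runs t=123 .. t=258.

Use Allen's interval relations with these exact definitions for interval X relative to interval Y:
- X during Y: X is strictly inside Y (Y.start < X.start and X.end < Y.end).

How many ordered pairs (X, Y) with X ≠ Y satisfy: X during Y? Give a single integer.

6

Checking all 72 ordered pairs for relation 'during'; matching pairs in alphabetical order:
(alpha, beta): alpha during beta ✓
(alpha, gamma): alpha during gamma ✓
(alpha, kappa): alpha during kappa ✓
(alpha, lambda): alpha during lambda ✓
(beta, kappa): beta during kappa ✓
(beta, lambda): beta during lambda ✓
Count: 6.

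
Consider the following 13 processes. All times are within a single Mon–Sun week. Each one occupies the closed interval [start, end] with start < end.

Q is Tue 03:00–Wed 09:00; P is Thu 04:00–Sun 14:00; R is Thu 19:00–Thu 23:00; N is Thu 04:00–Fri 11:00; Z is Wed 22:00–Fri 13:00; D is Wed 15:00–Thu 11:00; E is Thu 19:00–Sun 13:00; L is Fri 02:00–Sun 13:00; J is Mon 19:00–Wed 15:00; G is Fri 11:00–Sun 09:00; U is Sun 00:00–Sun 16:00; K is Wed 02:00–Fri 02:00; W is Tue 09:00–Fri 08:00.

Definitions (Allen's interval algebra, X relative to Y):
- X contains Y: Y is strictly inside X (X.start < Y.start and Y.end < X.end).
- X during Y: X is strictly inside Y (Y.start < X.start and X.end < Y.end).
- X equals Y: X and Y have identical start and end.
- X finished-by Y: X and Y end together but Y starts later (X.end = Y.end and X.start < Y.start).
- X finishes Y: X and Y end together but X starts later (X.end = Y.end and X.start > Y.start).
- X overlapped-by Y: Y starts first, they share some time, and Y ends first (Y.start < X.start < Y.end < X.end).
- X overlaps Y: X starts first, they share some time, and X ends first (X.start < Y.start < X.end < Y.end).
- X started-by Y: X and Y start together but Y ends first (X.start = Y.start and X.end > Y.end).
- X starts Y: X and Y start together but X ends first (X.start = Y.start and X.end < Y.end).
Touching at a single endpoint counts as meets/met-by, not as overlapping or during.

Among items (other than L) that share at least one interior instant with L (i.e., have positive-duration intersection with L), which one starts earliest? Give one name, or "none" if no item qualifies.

Target L = [Fri 02:00, Sun 13:00].
D [Wed 15:00, Thu 11:00] → before → excluded.
E [Thu 19:00, Sun 13:00] → finished-by → candidate.
G [Fri 11:00, Sun 09:00] → during → candidate.
J [Mon 19:00, Wed 15:00] → before → excluded.
K [Wed 02:00, Fri 02:00] → meets → excluded.
N [Thu 04:00, Fri 11:00] → overlaps → candidate.
P [Thu 04:00, Sun 14:00] → contains → candidate.
Q [Tue 03:00, Wed 09:00] → before → excluded.
R [Thu 19:00, Thu 23:00] → before → excluded.
U [Sun 00:00, Sun 16:00] → overlapped-by → candidate.
W [Tue 09:00, Fri 08:00] → overlaps → candidate.
Z [Wed 22:00, Fri 13:00] → overlaps → candidate.
Among candidates, earliest start is Tue 09:00 → W.

W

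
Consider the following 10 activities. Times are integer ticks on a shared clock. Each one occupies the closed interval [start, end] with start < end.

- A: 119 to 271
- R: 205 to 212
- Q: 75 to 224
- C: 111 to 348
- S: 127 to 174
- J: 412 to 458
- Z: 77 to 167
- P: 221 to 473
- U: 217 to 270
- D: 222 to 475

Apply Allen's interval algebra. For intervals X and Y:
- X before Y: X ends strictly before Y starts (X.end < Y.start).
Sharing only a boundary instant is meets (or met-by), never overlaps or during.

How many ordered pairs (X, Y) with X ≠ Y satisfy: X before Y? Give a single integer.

Checking all 90 ordered pairs for relation 'before'; matching pairs in alphabetical order:
(A, J): A before J ✓
(C, J): C before J ✓
(Q, J): Q before J ✓
(R, D): R before D ✓
(R, J): R before J ✓
(R, P): R before P ✓
(R, U): R before U ✓
(S, D): S before D ✓
(S, J): S before J ✓
(S, P): S before P ✓
(S, R): S before R ✓
(S, U): S before U ✓
(U, J): U before J ✓
(Z, D): Z before D ✓
(Z, J): Z before J ✓
(Z, P): Z before P ✓
(Z, R): Z before R ✓
(Z, U): Z before U ✓
Count: 18.

18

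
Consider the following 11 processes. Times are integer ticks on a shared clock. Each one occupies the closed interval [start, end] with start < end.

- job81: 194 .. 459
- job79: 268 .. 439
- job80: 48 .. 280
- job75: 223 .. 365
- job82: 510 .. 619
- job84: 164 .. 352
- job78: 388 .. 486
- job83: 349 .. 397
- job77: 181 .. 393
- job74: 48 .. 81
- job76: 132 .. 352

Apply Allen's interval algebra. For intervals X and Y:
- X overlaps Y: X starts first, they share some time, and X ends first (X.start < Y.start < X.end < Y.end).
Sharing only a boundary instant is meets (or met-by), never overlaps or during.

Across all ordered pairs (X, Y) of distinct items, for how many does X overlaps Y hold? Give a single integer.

25

Checking all 110 ordered pairs for relation 'overlaps'; matching pairs in alphabetical order:
(job75, job79): job75 overlaps job79 ✓
(job75, job83): job75 overlaps job83 ✓
(job76, job75): job76 overlaps job75 ✓
(job76, job77): job76 overlaps job77 ✓
(job76, job79): job76 overlaps job79 ✓
(job76, job81): job76 overlaps job81 ✓
(job76, job83): job76 overlaps job83 ✓
(job77, job78): job77 overlaps job78 ✓
(job77, job79): job77 overlaps job79 ✓
(job77, job81): job77 overlaps job81 ✓
(job77, job83): job77 overlaps job83 ✓
(job79, job78): job79 overlaps job78 ✓
(job80, job75): job80 overlaps job75 ✓
(job80, job76): job80 overlaps job76 ✓
(job80, job77): job80 overlaps job77 ✓
(job80, job79): job80 overlaps job79 ✓
(job80, job81): job80 overlaps job81 ✓
(job80, job84): job80 overlaps job84 ✓
(job81, job78): job81 overlaps job78 ✓
(job83, job78): job83 overlaps job78 ✓
(job84, job75): job84 overlaps job75 ✓
(job84, job77): job84 overlaps job77 ✓
(job84, job79): job84 overlaps job79 ✓
(job84, job81): job84 overlaps job81 ✓
... plus 1 further pairs not listed.
Count: 25.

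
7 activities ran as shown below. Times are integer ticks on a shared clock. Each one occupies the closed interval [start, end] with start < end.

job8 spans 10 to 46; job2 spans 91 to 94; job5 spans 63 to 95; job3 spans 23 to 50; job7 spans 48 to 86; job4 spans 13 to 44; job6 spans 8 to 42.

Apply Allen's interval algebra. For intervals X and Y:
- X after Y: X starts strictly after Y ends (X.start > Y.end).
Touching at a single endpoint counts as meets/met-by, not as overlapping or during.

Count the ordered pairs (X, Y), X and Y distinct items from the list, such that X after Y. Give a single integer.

Checking all 42 ordered pairs for relation 'after'; matching pairs in alphabetical order:
(job2, job3): job2 after job3 ✓
(job2, job4): job2 after job4 ✓
(job2, job6): job2 after job6 ✓
(job2, job7): job2 after job7 ✓
(job2, job8): job2 after job8 ✓
(job5, job3): job5 after job3 ✓
(job5, job4): job5 after job4 ✓
(job5, job6): job5 after job6 ✓
(job5, job8): job5 after job8 ✓
(job7, job4): job7 after job4 ✓
(job7, job6): job7 after job6 ✓
(job7, job8): job7 after job8 ✓
Count: 12.

12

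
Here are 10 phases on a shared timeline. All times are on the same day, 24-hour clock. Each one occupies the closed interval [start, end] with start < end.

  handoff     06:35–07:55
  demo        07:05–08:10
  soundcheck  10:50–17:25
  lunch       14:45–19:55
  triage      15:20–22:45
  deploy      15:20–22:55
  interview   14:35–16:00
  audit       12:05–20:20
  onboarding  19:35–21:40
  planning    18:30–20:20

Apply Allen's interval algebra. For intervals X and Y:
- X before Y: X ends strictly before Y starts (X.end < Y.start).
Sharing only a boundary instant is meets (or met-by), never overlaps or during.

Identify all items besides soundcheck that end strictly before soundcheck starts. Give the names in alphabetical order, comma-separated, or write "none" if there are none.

demo, handoff

Target soundcheck = [10:50, 17:25].
audit [12:05, 20:20] → overlapped-by → no.
demo [07:05, 08:10] → before → yes.
deploy [15:20, 22:55] → overlapped-by → no.
handoff [06:35, 07:55] → before → yes.
interview [14:35, 16:00] → during → no.
lunch [14:45, 19:55] → overlapped-by → no.
onboarding [19:35, 21:40] → after → no.
planning [18:30, 20:20] → after → no.
triage [15:20, 22:45] → overlapped-by → no.
Result: demo, handoff.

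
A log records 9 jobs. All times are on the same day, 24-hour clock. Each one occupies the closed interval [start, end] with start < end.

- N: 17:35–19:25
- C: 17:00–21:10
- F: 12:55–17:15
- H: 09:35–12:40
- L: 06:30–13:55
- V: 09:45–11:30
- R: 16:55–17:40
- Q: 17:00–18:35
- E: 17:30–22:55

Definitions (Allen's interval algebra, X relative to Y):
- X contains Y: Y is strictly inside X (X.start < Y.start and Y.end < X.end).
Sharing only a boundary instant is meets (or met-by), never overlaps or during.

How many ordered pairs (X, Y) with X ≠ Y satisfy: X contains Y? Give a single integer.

Checking all 72 ordered pairs for relation 'contains'; matching pairs in alphabetical order:
(C, N): C contains N ✓
(E, N): E contains N ✓
(H, V): H contains V ✓
(L, H): L contains H ✓
(L, V): L contains V ✓
Count: 5.

5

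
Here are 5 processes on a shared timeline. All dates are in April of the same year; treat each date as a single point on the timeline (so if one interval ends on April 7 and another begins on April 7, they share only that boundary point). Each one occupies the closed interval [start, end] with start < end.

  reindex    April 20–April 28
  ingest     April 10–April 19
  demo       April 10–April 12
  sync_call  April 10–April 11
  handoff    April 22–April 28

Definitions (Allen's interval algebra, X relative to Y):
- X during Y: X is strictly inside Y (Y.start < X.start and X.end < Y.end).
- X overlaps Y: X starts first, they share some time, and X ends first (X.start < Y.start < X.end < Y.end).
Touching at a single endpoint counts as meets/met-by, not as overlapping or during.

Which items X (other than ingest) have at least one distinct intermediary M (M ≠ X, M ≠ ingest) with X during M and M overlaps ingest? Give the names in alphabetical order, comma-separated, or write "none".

none

Target ingest = [April 10, April 19].
Intermediaries M with M overlaps ingest: none.
Union: none.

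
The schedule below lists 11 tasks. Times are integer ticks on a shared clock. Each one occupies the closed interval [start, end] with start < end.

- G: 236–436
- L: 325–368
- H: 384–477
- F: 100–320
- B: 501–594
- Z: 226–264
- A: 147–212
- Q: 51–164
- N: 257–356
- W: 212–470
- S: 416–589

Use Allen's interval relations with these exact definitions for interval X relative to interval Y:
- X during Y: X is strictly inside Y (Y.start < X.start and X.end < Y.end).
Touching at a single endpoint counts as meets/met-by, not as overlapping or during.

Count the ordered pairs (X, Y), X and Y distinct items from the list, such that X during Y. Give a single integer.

8

Checking all 110 ordered pairs for relation 'during'; matching pairs in alphabetical order:
(A, F): A during F ✓
(G, W): G during W ✓
(L, G): L during G ✓
(L, W): L during W ✓
(N, G): N during G ✓
(N, W): N during W ✓
(Z, F): Z during F ✓
(Z, W): Z during W ✓
Count: 8.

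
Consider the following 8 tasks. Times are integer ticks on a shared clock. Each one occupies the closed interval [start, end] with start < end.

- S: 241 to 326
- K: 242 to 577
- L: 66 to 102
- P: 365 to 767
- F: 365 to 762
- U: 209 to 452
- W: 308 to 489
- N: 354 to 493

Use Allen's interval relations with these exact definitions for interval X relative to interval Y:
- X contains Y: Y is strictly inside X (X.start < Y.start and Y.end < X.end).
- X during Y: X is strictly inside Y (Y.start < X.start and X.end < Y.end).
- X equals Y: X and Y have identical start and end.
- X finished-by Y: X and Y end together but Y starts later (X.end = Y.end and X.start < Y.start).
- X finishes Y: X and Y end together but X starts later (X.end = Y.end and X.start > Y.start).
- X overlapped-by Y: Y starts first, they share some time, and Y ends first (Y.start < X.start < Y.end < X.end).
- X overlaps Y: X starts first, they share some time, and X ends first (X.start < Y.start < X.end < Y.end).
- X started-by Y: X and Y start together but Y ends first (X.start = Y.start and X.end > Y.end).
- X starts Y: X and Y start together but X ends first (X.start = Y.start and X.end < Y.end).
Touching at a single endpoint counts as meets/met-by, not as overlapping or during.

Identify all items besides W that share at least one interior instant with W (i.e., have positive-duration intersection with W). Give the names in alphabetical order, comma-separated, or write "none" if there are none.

F, K, N, P, S, U

Target W = [308, 489].
F [365, 762] → overlapped-by → yes.
K [242, 577] → contains → yes.
L [66, 102] → before → no.
N [354, 493] → overlapped-by → yes.
P [365, 767] → overlapped-by → yes.
S [241, 326] → overlaps → yes.
U [209, 452] → overlaps → yes.
Result: F, K, N, P, S, U.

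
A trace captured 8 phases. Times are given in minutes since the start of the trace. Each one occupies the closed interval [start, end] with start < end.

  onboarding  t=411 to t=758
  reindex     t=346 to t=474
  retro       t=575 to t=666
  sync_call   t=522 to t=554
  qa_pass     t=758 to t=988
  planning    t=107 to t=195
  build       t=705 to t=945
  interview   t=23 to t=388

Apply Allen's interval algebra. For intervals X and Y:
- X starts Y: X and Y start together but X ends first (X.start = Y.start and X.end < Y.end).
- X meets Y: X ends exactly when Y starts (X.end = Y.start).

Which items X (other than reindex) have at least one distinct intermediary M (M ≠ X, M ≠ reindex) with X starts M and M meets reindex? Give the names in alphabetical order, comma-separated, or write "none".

Target reindex = [t=346, t=474].
Intermediaries M with M meets reindex: none.
Union: none.

none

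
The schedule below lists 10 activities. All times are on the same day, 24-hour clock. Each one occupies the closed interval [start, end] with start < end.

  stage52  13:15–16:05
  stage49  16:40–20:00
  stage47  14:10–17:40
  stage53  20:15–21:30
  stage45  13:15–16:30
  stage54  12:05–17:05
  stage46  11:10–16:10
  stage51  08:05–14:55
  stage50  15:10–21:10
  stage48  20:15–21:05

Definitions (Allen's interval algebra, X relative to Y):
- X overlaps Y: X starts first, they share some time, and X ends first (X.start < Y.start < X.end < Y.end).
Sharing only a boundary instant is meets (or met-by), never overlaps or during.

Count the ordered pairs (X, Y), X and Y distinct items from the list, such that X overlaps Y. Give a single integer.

19

Checking all 90 ordered pairs for relation 'overlaps'; matching pairs in alphabetical order:
(stage45, stage47): stage45 overlaps stage47 ✓
(stage45, stage50): stage45 overlaps stage50 ✓
(stage46, stage45): stage46 overlaps stage45 ✓
(stage46, stage47): stage46 overlaps stage47 ✓
(stage46, stage50): stage46 overlaps stage50 ✓
(stage46, stage54): stage46 overlaps stage54 ✓
(stage47, stage49): stage47 overlaps stage49 ✓
(stage47, stage50): stage47 overlaps stage50 ✓
(stage50, stage53): stage50 overlaps stage53 ✓
(stage51, stage45): stage51 overlaps stage45 ✓
(stage51, stage46): stage51 overlaps stage46 ✓
(stage51, stage47): stage51 overlaps stage47 ✓
(stage51, stage52): stage51 overlaps stage52 ✓
(stage51, stage54): stage51 overlaps stage54 ✓
(stage52, stage47): stage52 overlaps stage47 ✓
(stage52, stage50): stage52 overlaps stage50 ✓
(stage54, stage47): stage54 overlaps stage47 ✓
(stage54, stage49): stage54 overlaps stage49 ✓
(stage54, stage50): stage54 overlaps stage50 ✓
Count: 19.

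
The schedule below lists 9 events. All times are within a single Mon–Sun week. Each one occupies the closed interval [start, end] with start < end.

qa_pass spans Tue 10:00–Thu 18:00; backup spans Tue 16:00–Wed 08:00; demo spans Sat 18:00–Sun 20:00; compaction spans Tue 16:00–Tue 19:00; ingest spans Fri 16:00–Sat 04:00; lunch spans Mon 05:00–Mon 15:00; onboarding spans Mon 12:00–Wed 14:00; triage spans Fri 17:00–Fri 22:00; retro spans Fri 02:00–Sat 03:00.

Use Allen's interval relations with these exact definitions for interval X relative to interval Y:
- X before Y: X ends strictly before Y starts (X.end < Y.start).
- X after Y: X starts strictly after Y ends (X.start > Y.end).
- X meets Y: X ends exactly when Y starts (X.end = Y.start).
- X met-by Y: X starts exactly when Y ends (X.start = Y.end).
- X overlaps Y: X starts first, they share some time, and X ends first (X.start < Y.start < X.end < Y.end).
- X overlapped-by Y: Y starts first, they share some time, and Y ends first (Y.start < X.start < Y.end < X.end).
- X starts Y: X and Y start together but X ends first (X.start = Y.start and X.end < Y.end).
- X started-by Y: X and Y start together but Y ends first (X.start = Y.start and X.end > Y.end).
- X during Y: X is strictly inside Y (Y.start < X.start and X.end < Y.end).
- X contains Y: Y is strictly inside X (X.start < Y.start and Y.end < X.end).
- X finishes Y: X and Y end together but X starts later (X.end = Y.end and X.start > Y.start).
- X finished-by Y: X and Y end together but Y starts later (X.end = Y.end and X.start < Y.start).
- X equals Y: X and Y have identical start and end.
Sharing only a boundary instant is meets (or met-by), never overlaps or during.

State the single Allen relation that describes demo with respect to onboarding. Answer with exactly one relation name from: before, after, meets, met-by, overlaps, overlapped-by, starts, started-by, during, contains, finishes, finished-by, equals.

after

demo = [Sat 18:00, Sun 20:00]; onboarding = [Mon 12:00, Wed 14:00].
Compare endpoints: demo.start > onboarding.start, demo.start > onboarding.end, demo.end > onboarding.start, demo.end > onboarding.end.
That pattern is 'after'.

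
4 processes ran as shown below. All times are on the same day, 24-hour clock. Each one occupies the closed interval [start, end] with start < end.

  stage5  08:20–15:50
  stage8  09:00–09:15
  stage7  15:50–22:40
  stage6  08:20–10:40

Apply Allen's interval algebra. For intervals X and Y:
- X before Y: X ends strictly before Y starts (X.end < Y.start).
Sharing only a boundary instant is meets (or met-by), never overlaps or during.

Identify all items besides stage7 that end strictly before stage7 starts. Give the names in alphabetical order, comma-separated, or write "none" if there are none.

Target stage7 = [15:50, 22:40].
stage5 [08:20, 15:50] → meets → no.
stage6 [08:20, 10:40] → before → yes.
stage8 [09:00, 09:15] → before → yes.
Result: stage6, stage8.

stage6, stage8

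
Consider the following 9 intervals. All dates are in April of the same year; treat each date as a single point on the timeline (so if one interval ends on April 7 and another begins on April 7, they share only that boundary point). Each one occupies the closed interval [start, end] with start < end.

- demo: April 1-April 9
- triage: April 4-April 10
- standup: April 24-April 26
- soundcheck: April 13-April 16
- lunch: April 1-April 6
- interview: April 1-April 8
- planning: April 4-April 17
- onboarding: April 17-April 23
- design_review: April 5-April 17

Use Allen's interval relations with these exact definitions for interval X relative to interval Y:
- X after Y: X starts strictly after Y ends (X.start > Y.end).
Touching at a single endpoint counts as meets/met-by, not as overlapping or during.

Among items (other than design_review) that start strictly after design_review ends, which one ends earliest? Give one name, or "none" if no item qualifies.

standup

Target design_review = [April 5, April 17].
demo [April 1, April 9] → overlaps → excluded.
interview [April 1, April 8] → overlaps → excluded.
lunch [April 1, April 6] → overlaps → excluded.
onboarding [April 17, April 23] → met-by → excluded.
planning [April 4, April 17] → finished-by → excluded.
soundcheck [April 13, April 16] → during → excluded.
standup [April 24, April 26] → after → candidate.
triage [April 4, April 10] → overlaps → excluded.
Among candidates, earliest end is April 26 → standup.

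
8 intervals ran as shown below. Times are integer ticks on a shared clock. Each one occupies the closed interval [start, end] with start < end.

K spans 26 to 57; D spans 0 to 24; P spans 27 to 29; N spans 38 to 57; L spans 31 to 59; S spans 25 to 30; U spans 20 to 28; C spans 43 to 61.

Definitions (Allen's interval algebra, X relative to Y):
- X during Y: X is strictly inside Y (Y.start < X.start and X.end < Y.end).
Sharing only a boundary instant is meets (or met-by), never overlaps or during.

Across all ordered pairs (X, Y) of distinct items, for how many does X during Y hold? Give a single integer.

3

Checking all 56 ordered pairs for relation 'during'; matching pairs in alphabetical order:
(N, L): N during L ✓
(P, K): P during K ✓
(P, S): P during S ✓
Count: 3.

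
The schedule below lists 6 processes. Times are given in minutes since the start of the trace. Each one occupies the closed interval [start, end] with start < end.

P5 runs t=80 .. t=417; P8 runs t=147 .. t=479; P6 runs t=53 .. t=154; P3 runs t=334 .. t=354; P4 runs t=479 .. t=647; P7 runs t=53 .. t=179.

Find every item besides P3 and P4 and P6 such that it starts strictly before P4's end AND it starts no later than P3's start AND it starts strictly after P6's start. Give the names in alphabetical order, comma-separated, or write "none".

Conditions: its start is strictly before P4's end (X.start < t=647) AND its start is no later than P3's start (X.start <= t=334) AND its start is strictly after P6's start (X.start > t=53).
P5: start t=80 < t=647? ✓; start t=80 <= t=334? ✓; start t=80 > t=53? ✓ → yes.
P7: start t=53 < t=647? ✓; start t=53 <= t=334? ✓; start t=53 > t=53? ✗ → no.
P8: start t=147 < t=647? ✓; start t=147 <= t=334? ✓; start t=147 > t=53? ✓ → yes.
Result: P5, P8.

P5, P8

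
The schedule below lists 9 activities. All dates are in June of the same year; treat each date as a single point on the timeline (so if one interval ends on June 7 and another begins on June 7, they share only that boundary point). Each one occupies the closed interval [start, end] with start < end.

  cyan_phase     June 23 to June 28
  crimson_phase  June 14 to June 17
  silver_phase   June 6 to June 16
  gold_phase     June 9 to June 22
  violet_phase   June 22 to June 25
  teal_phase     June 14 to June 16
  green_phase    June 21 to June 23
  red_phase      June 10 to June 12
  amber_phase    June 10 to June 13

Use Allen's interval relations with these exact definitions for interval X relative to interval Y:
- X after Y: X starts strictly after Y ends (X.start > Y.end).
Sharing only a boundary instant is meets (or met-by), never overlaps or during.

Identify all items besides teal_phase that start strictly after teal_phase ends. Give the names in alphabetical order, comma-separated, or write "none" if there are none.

cyan_phase, green_phase, violet_phase

Target teal_phase = [June 14, June 16].
amber_phase [June 10, June 13] → before → no.
crimson_phase [June 14, June 17] → started-by → no.
cyan_phase [June 23, June 28] → after → yes.
gold_phase [June 9, June 22] → contains → no.
green_phase [June 21, June 23] → after → yes.
red_phase [June 10, June 12] → before → no.
silver_phase [June 6, June 16] → finished-by → no.
violet_phase [June 22, June 25] → after → yes.
Result: cyan_phase, green_phase, violet_phase.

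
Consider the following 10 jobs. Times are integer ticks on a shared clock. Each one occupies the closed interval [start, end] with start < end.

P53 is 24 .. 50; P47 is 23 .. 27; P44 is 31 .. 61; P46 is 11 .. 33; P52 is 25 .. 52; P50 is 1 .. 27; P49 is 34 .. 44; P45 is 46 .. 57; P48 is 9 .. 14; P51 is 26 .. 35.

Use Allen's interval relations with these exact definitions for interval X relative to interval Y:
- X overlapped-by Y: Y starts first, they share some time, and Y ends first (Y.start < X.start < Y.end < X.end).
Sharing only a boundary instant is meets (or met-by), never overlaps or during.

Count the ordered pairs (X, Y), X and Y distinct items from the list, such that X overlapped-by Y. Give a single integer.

Checking all 90 ordered pairs for relation 'overlapped-by'; matching pairs in alphabetical order:
(P44, P46): P44 overlapped-by P46 ✓
(P44, P51): P44 overlapped-by P51 ✓
(P44, P52): P44 overlapped-by P52 ✓
(P44, P53): P44 overlapped-by P53 ✓
(P45, P52): P45 overlapped-by P52 ✓
(P45, P53): P45 overlapped-by P53 ✓
(P46, P48): P46 overlapped-by P48 ✓
(P46, P50): P46 overlapped-by P50 ✓
(P49, P51): P49 overlapped-by P51 ✓
(P51, P46): P51 overlapped-by P46 ✓
(P51, P47): P51 overlapped-by P47 ✓
(P51, P50): P51 overlapped-by P50 ✓
(P52, P46): P52 overlapped-by P46 ✓
(P52, P47): P52 overlapped-by P47 ✓
(P52, P50): P52 overlapped-by P50 ✓
(P52, P53): P52 overlapped-by P53 ✓
(P53, P46): P53 overlapped-by P46 ✓
(P53, P47): P53 overlapped-by P47 ✓
(P53, P50): P53 overlapped-by P50 ✓
Count: 19.

19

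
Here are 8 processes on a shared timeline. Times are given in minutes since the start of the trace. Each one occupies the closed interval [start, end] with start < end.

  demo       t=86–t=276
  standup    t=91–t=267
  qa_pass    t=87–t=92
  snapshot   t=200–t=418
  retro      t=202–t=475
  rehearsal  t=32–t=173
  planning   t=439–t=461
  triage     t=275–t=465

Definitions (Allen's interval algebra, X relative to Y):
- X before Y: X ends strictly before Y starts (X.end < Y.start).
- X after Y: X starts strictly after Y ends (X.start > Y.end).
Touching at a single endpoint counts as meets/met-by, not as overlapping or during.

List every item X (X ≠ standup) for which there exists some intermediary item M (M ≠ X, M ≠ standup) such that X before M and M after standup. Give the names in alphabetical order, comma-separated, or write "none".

Target standup = [t=91, t=267].
Intermediaries M with M after standup: planning, triage.
Via planning — items with X before planning: demo, qa_pass, rehearsal, snapshot.
Via triage — items with X before triage: qa_pass, rehearsal.
Union: demo, qa_pass, rehearsal, snapshot.

demo, qa_pass, rehearsal, snapshot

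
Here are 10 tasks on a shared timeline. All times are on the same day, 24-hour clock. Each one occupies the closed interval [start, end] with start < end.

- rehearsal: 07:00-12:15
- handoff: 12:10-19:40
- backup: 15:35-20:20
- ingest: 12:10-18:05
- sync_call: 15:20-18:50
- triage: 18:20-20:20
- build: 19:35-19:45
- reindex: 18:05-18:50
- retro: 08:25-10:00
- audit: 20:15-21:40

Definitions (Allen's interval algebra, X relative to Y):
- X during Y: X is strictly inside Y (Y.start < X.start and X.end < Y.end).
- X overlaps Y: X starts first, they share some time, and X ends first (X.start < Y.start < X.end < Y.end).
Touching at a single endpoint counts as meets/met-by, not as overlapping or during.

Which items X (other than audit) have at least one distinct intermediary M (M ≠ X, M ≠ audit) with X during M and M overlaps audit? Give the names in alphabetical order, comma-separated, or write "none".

Target audit = [20:15, 21:40].
Intermediaries M with M overlaps audit: backup, triage.
Via backup — items with X during backup: build, reindex.
Via triage — items with X during triage: build.
Union: build, reindex.

build, reindex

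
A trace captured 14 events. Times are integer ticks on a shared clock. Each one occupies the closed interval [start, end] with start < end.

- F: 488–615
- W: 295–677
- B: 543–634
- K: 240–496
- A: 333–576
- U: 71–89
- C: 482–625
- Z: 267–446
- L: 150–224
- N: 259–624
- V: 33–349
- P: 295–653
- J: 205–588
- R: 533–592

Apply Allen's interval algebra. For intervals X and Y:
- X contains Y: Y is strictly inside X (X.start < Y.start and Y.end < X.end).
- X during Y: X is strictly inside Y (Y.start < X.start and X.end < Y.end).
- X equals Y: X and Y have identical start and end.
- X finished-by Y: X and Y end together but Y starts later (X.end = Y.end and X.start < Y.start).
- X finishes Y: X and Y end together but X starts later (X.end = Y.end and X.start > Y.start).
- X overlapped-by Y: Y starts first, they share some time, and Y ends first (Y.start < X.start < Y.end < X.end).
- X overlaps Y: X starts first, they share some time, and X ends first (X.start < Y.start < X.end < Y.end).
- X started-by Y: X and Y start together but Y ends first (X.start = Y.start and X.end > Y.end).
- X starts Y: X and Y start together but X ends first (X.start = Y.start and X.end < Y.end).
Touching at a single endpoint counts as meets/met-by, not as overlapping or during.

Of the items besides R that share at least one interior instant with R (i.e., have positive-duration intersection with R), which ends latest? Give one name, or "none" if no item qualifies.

W

Target R = [533, 592].
A [333, 576] → overlaps → candidate.
B [543, 634] → overlapped-by → candidate.
C [482, 625] → contains → candidate.
F [488, 615] → contains → candidate.
J [205, 588] → overlaps → candidate.
K [240, 496] → before → excluded.
L [150, 224] → before → excluded.
N [259, 624] → contains → candidate.
P [295, 653] → contains → candidate.
U [71, 89] → before → excluded.
V [33, 349] → before → excluded.
W [295, 677] → contains → candidate.
Z [267, 446] → before → excluded.
Among candidates, latest end is 677 → W.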